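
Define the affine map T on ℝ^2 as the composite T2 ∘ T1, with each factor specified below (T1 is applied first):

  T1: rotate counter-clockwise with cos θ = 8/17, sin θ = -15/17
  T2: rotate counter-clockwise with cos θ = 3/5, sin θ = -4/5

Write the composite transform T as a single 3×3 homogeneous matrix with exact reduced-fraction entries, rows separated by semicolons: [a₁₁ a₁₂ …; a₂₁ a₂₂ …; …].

T1 = [8/17 15/17 0; -15/17 8/17 0; 0 0 1]
T2·T1 = [-36/85 77/85 0; -77/85 -36/85 0; 0 0 1]

T = [-36/85 77/85 0; -77/85 -36/85 0; 0 0 1]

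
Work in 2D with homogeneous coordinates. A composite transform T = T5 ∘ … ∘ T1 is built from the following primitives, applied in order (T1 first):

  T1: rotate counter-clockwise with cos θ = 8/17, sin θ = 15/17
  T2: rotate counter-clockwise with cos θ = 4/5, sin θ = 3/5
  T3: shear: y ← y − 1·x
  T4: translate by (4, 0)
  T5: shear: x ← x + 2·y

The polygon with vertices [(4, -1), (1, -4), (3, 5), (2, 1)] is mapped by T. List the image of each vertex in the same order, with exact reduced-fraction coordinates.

image vertices: (1006/85, 317/85), (17/5, -11/5), (69/5, 38/5), (152/17, 53/17)

T1 rotate counter-clockwise with cos θ = 8/17, sin θ = 15/17: (4, -1) → (47/17, 52/17); (1, -4) → (4, -1); (3, 5) → (-3, 5); (2, 1) → (1/17, 38/17)
T2 rotate counter-clockwise with cos θ = 4/5, sin θ = 3/5: (47/17, 52/17) → (32/85, 349/85); (4, -1) → (19/5, 8/5); (-3, 5) → (-27/5, 11/5); (1/17, 38/17) → (-22/17, 31/17)
T3 shear: y ← y − 1·x: (32/85, 349/85) → (32/85, 317/85); (19/5, 8/5) → (19/5, -11/5); (-27/5, 11/5) → (-27/5, 38/5); (-22/17, 31/17) → (-22/17, 53/17)
T4 translate by (4, 0): (32/85, 317/85) → (372/85, 317/85); (19/5, -11/5) → (39/5, -11/5); (-27/5, 38/5) → (-7/5, 38/5); (-22/17, 53/17) → (46/17, 53/17)
T5 shear: x ← x + 2·y: (372/85, 317/85) → (1006/85, 317/85); (39/5, -11/5) → (17/5, -11/5); (-7/5, 38/5) → (69/5, 38/5); (46/17, 53/17) → (152/17, 53/17)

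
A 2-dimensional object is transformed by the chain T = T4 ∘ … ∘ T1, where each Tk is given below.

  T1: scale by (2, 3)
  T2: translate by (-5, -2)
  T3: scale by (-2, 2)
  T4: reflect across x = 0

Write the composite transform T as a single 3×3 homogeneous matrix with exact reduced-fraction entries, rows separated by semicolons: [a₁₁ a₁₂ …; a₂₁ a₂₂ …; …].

T1 = [2 0 0; 0 3 0; 0 0 1]
T2·T1 = [2 0 -5; 0 3 -2; 0 0 1]
T3·…·T1 = [-4 0 10; 0 6 -4; 0 0 1]
T4·…·T1 = [4 0 -10; 0 6 -4; 0 0 1]

T = [4 0 -10; 0 6 -4; 0 0 1]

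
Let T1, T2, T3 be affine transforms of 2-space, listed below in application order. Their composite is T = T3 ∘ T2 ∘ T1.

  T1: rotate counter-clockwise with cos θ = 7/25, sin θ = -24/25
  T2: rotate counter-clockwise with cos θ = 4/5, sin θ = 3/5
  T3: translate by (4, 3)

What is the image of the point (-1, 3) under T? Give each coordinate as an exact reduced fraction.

T(p) = (5, 6)

T1 rotate counter-clockwise with cos θ = 7/25, sin θ = -24/25: (-1, 3) → (13/5, 9/5)
T2 rotate counter-clockwise with cos θ = 4/5, sin θ = 3/5: (13/5, 9/5) → (1, 3)
T3 translate by (4, 3): (1, 3) → (5, 6)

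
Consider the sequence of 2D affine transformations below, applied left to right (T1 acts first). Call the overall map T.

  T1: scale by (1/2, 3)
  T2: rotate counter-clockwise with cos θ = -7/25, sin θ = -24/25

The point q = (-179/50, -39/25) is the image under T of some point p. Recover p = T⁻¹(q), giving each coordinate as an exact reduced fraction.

T1 = [1/2 0 0; 0 3 0; 0 0 1]
T2·T1 = [-7/50 72/25 0; -12/25 -21/25 0; 0 0 1]
det M = 3/2; M⁻¹ = [-14/25 -48/25 0; 8/25 -7/75 0; 0 0 1]
M⁻¹ · (-179/50, -39/25)ᵀ = (5, -1)ᵀ

p = (5, -1)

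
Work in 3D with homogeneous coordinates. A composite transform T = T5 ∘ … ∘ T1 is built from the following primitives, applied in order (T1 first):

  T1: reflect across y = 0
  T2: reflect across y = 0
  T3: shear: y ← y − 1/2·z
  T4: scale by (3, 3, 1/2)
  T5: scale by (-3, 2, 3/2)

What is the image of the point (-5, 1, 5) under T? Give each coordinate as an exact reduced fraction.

T(p) = (45, -9, 15/4)

T1 reflect across y = 0: (-5, 1, 5) → (-5, -1, 5)
T2 reflect across y = 0: (-5, -1, 5) → (-5, 1, 5)
T3 shear: y ← y − 1/2·z: (-5, 1, 5) → (-5, -3/2, 5)
T4 scale by (3, 3, 1/2): (-5, -3/2, 5) → (-15, -9/2, 5/2)
T5 scale by (-3, 2, 3/2): (-15, -9/2, 5/2) → (45, -9, 15/4)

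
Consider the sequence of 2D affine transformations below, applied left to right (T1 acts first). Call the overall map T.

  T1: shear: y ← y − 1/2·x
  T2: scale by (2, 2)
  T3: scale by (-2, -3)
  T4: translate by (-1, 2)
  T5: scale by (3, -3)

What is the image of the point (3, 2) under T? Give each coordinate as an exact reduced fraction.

T(p) = (-39, 3)

T1 shear: y ← y − 1/2·x: (3, 2) → (3, 1/2)
T2 scale by (2, 2): (3, 1/2) → (6, 1)
T3 scale by (-2, -3): (6, 1) → (-12, -3)
T4 translate by (-1, 2): (-12, -3) → (-13, -1)
T5 scale by (3, -3): (-13, -1) → (-39, 3)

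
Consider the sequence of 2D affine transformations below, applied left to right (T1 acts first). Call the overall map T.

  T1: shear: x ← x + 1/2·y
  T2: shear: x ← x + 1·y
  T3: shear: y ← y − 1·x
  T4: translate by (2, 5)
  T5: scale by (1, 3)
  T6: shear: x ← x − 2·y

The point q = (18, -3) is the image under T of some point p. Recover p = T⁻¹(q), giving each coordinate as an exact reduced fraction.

T1 = [1 1/2 0; 0 1 0; 0 0 1]
T2·T1 = [1 3/2 0; 0 1 0; 0 0 1]
T3·…·T1 = [1 3/2 0; -1 -1/2 0; 0 0 1]
T4·…·T1 = [1 3/2 2; -1 -1/2 5; 0 0 1]
T5·…·T1 = [1 3/2 2; -3 -3/2 15; 0 0 1]
T6·…·T1 = [7 9/2 -28; -3 -3/2 15; 0 0 1]
det M = 3; M⁻¹ = [-1/2 -3/2 17/2; 1 7/3 -7; 0 0 1]
M⁻¹ · (18, -3)ᵀ = (4, 4)ᵀ

p = (4, 4)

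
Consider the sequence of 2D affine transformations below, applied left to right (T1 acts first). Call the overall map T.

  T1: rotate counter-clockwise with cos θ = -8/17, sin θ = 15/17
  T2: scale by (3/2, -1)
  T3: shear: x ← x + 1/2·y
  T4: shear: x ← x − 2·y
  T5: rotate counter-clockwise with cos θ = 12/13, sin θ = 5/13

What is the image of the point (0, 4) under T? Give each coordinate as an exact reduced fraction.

T(p) = (-1816/221, -18/13)

T1 rotate counter-clockwise with cos θ = -8/17, sin θ = 15/17: (0, 4) → (-60/17, -32/17)
T2 scale by (3/2, -1): (-60/17, -32/17) → (-90/17, 32/17)
T3 shear: x ← x + 1/2·y: (-90/17, 32/17) → (-74/17, 32/17)
T4 shear: x ← x − 2·y: (-74/17, 32/17) → (-138/17, 32/17)
T5 rotate counter-clockwise with cos θ = 12/13, sin θ = 5/13: (-138/17, 32/17) → (-1816/221, -18/13)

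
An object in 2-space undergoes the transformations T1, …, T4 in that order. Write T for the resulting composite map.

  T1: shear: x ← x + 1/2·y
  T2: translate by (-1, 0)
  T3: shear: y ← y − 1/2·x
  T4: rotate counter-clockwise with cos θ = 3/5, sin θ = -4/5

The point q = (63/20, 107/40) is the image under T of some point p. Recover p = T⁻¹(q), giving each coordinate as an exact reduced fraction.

p = (-5/4, 4)

T1 = [1 1/2 0; 0 1 0; 0 0 1]
T2·T1 = [1 1/2 -1; 0 1 0; 0 0 1]
T3·…·T1 = [1 1/2 -1; -1/2 3/4 1/2; 0 0 1]
T4·…·T1 = [1/5 9/10 -1/5; -11/10 1/20 11/10; 0 0 1]
det M = 1; M⁻¹ = [1/20 -9/10 1; 11/10 1/5 0; 0 0 1]
M⁻¹ · (63/20, 107/40)ᵀ = (-5/4, 4)ᵀ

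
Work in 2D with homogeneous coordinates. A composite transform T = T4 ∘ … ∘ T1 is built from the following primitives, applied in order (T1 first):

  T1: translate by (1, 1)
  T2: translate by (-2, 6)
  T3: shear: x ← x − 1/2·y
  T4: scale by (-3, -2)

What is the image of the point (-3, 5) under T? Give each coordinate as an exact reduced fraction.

T(p) = (30, -24)

T1 translate by (1, 1): (-3, 5) → (-2, 6)
T2 translate by (-2, 6): (-2, 6) → (-4, 12)
T3 shear: x ← x − 1/2·y: (-4, 12) → (-10, 12)
T4 scale by (-3, -2): (-10, 12) → (30, -24)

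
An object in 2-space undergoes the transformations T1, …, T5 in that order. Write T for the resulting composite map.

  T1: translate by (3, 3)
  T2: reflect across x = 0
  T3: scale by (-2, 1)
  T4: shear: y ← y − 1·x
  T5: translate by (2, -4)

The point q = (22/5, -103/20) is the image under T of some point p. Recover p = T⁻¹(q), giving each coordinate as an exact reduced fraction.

p = (-9/5, -7/4)

T1 = [1 0 3; 0 1 3; 0 0 1]
T2·T1 = [-1 0 -3; 0 1 3; 0 0 1]
T3·…·T1 = [2 0 6; 0 1 3; 0 0 1]
T4·…·T1 = [2 0 6; -2 1 -3; 0 0 1]
T5·…·T1 = [2 0 8; -2 1 -7; 0 0 1]
det M = 2; M⁻¹ = [1/2 0 -4; 1 1 -1; 0 0 1]
M⁻¹ · (22/5, -103/20)ᵀ = (-9/5, -7/4)ᵀ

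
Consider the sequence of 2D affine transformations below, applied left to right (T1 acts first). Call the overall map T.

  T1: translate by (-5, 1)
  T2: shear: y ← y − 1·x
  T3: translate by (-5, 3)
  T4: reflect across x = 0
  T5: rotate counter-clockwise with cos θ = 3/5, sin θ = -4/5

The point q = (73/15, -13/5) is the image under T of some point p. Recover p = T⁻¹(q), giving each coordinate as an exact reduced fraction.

T1 = [1 0 -5; 0 1 1; 0 0 1]
T2·T1 = [1 0 -5; -1 1 6; 0 0 1]
T3·…·T1 = [1 0 -10; -1 1 9; 0 0 1]
T4·…·T1 = [-1 0 10; -1 1 9; 0 0 1]
T5·…·T1 = [-7/5 4/5 66/5; 1/5 3/5 -13/5; 0 0 1]
det M = -1; M⁻¹ = [-3/5 4/5 10; 1/5 7/5 1; 0 0 1]
M⁻¹ · (73/15, -13/5)ᵀ = (5, -5/3)ᵀ

p = (5, -5/3)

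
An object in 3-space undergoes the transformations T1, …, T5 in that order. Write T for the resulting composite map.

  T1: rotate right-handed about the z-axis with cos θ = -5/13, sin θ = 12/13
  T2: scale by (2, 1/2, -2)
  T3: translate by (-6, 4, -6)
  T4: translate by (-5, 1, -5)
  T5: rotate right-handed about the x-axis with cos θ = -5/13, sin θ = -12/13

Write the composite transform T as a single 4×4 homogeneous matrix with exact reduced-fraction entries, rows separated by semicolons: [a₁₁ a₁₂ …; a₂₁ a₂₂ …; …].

T = [-10/13 -24/13 0 -11; -30/169 25/338 -24/13 -157/13; -72/169 30/169 10/13 -5/13; 0 0 0 1]

T1 = [-5/13 -12/13 0 0; 12/13 -5/13 0 0; 0 0 1 0; 0 0 0 1]
T2·T1 = [-10/13 -24/13 0 0; 6/13 -5/26 0 0; 0 0 -2 0; 0 0 0 1]
T3·…·T1 = [-10/13 -24/13 0 -6; 6/13 -5/26 0 4; 0 0 -2 -6; 0 0 0 1]
T4·…·T1 = [-10/13 -24/13 0 -11; 6/13 -5/26 0 5; 0 0 -2 -11; 0 0 0 1]
T5·…·T1 = [-10/13 -24/13 0 -11; -30/169 25/338 -24/13 -157/13; -72/169 30/169 10/13 -5/13; 0 0 0 1]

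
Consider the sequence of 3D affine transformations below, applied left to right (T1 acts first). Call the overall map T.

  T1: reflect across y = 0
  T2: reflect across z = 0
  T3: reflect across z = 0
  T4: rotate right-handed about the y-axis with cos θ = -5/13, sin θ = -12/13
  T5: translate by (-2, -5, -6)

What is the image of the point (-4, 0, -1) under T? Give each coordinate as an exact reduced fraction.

T(p) = (6/13, -5, -121/13)

T1 reflect across y = 0: (-4, 0, -1) → (-4, 0, -1)
T2 reflect across z = 0: (-4, 0, -1) → (-4, 0, 1)
T3 reflect across z = 0: (-4, 0, 1) → (-4, 0, -1)
T4 rotate right-handed about the y-axis with cos θ = -5/13, sin θ = -12/13: (-4, 0, -1) → (32/13, 0, -43/13)
T5 translate by (-2, -5, -6): (32/13, 0, -43/13) → (6/13, -5, -121/13)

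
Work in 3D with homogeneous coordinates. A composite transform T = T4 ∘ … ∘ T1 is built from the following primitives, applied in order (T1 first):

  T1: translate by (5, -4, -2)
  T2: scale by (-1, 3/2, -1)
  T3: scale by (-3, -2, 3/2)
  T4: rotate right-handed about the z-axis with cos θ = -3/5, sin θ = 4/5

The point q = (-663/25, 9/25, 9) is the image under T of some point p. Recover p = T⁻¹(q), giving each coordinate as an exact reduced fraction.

p = (2/5, -3, -4)

T1 = [1 0 0 5; 0 1 0 -4; 0 0 1 -2; 0 0 0 1]
T2·T1 = [-1 0 0 -5; 0 3/2 0 -6; 0 0 -1 2; 0 0 0 1]
T3·…·T1 = [3 0 0 15; 0 -3 0 12; 0 0 -3/2 3; 0 0 0 1]
T4·…·T1 = [-9/5 12/5 0 -93/5; 12/5 9/5 0 24/5; 0 0 -3/2 3; 0 0 0 1]
det M = 27/2; M⁻¹ = [-1/5 4/15 0 -5; 4/15 1/5 0 4; 0 0 -2/3 2; 0 0 0 1]
M⁻¹ · (-663/25, 9/25, 9)ᵀ = (2/5, -3, -4)ᵀ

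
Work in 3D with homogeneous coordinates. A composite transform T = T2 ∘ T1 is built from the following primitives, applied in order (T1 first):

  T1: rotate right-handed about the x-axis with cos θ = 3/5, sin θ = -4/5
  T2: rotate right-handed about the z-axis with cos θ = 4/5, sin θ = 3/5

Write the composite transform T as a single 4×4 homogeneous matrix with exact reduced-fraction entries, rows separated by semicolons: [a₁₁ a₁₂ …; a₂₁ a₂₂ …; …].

T = [4/5 -9/25 -12/25 0; 3/5 12/25 16/25 0; 0 -4/5 3/5 0; 0 0 0 1]

T1 = [1 0 0 0; 0 3/5 4/5 0; 0 -4/5 3/5 0; 0 0 0 1]
T2·T1 = [4/5 -9/25 -12/25 0; 3/5 12/25 16/25 0; 0 -4/5 3/5 0; 0 0 0 1]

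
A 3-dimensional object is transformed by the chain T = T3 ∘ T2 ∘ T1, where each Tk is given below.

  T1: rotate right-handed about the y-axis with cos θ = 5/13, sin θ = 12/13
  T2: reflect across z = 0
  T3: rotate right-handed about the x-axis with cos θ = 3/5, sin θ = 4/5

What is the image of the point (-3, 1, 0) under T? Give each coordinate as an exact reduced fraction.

T1 rotate right-handed about the y-axis with cos θ = 5/13, sin θ = 12/13: (-3, 1, 0) → (-15/13, 1, 36/13)
T2 reflect across z = 0: (-15/13, 1, 36/13) → (-15/13, 1, -36/13)
T3 rotate right-handed about the x-axis with cos θ = 3/5, sin θ = 4/5: (-15/13, 1, -36/13) → (-15/13, 183/65, -56/65)

T(p) = (-15/13, 183/65, -56/65)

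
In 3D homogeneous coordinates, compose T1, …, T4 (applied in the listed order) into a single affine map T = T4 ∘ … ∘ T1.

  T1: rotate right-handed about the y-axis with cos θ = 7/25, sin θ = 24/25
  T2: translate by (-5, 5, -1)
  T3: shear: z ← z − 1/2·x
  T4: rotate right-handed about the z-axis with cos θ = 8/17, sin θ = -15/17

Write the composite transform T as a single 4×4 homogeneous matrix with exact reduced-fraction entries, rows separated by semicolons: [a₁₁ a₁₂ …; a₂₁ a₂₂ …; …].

T = [56/425 15/17 192/425 35/17; -21/85 8/17 -72/85 115/17; -11/10 0 -1/5 3/2; 0 0 0 1]

T1 = [7/25 0 24/25 0; 0 1 0 0; -24/25 0 7/25 0; 0 0 0 1]
T2·T1 = [7/25 0 24/25 -5; 0 1 0 5; -24/25 0 7/25 -1; 0 0 0 1]
T3·…·T1 = [7/25 0 24/25 -5; 0 1 0 5; -11/10 0 -1/5 3/2; 0 0 0 1]
T4·…·T1 = [56/425 15/17 192/425 35/17; -21/85 8/17 -72/85 115/17; -11/10 0 -1/5 3/2; 0 0 0 1]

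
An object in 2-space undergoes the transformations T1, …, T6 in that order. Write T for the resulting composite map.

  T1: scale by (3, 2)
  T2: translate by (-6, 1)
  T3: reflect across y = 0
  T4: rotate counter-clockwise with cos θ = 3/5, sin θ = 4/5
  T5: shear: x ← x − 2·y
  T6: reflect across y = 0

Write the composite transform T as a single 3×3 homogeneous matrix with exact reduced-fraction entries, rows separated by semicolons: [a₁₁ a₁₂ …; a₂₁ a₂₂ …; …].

T1 = [3 0 0; 0 2 0; 0 0 1]
T2·T1 = [3 0 -6; 0 2 1; 0 0 1]
T3·…·T1 = [3 0 -6; 0 -2 -1; 0 0 1]
T4·…·T1 = [9/5 8/5 -14/5; 12/5 -6/5 -27/5; 0 0 1]
T5·…·T1 = [-3 4 8; 12/5 -6/5 -27/5; 0 0 1]
T6·…·T1 = [-3 4 8; -12/5 6/5 27/5; 0 0 1]

T = [-3 4 8; -12/5 6/5 27/5; 0 0 1]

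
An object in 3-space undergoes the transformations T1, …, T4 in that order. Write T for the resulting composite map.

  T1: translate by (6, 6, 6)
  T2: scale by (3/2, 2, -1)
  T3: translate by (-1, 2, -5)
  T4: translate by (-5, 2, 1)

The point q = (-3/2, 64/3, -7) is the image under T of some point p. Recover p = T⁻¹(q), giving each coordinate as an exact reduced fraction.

p = (-3, 8/3, -3)

T1 = [1 0 0 6; 0 1 0 6; 0 0 1 6; 0 0 0 1]
T2·T1 = [3/2 0 0 9; 0 2 0 12; 0 0 -1 -6; 0 0 0 1]
T3·…·T1 = [3/2 0 0 8; 0 2 0 14; 0 0 -1 -11; 0 0 0 1]
T4·…·T1 = [3/2 0 0 3; 0 2 0 16; 0 0 -1 -10; 0 0 0 1]
det M = -3; M⁻¹ = [2/3 0 0 -2; 0 1/2 0 -8; 0 0 -1 -10; 0 0 0 1]
M⁻¹ · (-3/2, 64/3, -7)ᵀ = (-3, 8/3, -3)ᵀ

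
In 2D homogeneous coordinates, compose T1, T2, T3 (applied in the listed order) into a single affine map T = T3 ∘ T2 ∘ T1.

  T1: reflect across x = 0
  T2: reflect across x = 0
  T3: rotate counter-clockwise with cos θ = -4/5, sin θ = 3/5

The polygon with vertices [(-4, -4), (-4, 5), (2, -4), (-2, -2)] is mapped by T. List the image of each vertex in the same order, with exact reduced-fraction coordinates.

image vertices: (28/5, 4/5), (1/5, -32/5), (4/5, 22/5), (14/5, 2/5)

T1 reflect across x = 0: (-4, -4) → (4, -4); (-4, 5) → (4, 5); (2, -4) → (-2, -4); (-2, -2) → (2, -2)
T2 reflect across x = 0: (4, -4) → (-4, -4); (4, 5) → (-4, 5); (-2, -4) → (2, -4); (2, -2) → (-2, -2)
T3 rotate counter-clockwise with cos θ = -4/5, sin θ = 3/5: (-4, -4) → (28/5, 4/5); (-4, 5) → (1/5, -32/5); (2, -4) → (4/5, 22/5); (-2, -2) → (14/5, 2/5)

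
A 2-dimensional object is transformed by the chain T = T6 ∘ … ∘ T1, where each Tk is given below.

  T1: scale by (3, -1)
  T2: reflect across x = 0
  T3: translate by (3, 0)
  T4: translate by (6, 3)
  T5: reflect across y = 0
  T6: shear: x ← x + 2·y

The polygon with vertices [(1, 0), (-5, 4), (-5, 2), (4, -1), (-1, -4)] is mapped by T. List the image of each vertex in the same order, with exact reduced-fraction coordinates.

image vertices: (0, -3), (26, 1), (22, -1), (-11, -4), (-2, -7)

T1 scale by (3, -1): (1, 0) → (3, 0); (-5, 4) → (-15, -4); (-5, 2) → (-15, -2); (4, -1) → (12, 1); (-1, -4) → (-3, 4)
T2 reflect across x = 0: (3, 0) → (-3, 0); (-15, -4) → (15, -4); (-15, -2) → (15, -2); (12, 1) → (-12, 1); (-3, 4) → (3, 4)
T3 translate by (3, 0): (-3, 0) → (0, 0); (15, -4) → (18, -4); (15, -2) → (18, -2); (-12, 1) → (-9, 1); (3, 4) → (6, 4)
T4 translate by (6, 3): (0, 0) → (6, 3); (18, -4) → (24, -1); (18, -2) → (24, 1); (-9, 1) → (-3, 4); (6, 4) → (12, 7)
T5 reflect across y = 0: (6, 3) → (6, -3); (24, -1) → (24, 1); (24, 1) → (24, -1); (-3, 4) → (-3, -4); (12, 7) → (12, -7)
T6 shear: x ← x + 2·y: (6, -3) → (0, -3); (24, 1) → (26, 1); (24, -1) → (22, -1); (-3, -4) → (-11, -4); (12, -7) → (-2, -7)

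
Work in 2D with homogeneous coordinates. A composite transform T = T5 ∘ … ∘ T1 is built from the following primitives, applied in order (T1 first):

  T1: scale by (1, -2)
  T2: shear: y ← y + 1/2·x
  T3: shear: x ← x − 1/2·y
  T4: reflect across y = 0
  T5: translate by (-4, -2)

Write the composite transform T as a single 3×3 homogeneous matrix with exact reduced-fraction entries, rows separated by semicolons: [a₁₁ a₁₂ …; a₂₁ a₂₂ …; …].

T = [3/4 1 -4; -1/2 2 -2; 0 0 1]

T1 = [1 0 0; 0 -2 0; 0 0 1]
T2·T1 = [1 0 0; 1/2 -2 0; 0 0 1]
T3·…·T1 = [3/4 1 0; 1/2 -2 0; 0 0 1]
T4·…·T1 = [3/4 1 0; -1/2 2 0; 0 0 1]
T5·…·T1 = [3/4 1 -4; -1/2 2 -2; 0 0 1]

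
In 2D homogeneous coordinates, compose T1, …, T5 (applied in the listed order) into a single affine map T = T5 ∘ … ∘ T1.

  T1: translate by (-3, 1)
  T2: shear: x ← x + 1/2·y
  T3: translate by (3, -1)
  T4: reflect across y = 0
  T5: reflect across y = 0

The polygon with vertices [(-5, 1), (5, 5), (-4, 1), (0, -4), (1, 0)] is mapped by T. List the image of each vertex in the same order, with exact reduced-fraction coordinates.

image vertices: (-4, 1), (8, 5), (-3, 1), (-3/2, -4), (3/2, 0)

T1 translate by (-3, 1): (-5, 1) → (-8, 2); (5, 5) → (2, 6); (-4, 1) → (-7, 2); (0, -4) → (-3, -3); (1, 0) → (-2, 1)
T2 shear: x ← x + 1/2·y: (-8, 2) → (-7, 2); (2, 6) → (5, 6); (-7, 2) → (-6, 2); (-3, -3) → (-9/2, -3); (-2, 1) → (-3/2, 1)
T3 translate by (3, -1): (-7, 2) → (-4, 1); (5, 6) → (8, 5); (-6, 2) → (-3, 1); (-9/2, -3) → (-3/2, -4); (-3/2, 1) → (3/2, 0)
T4 reflect across y = 0: (-4, 1) → (-4, -1); (8, 5) → (8, -5); (-3, 1) → (-3, -1); (-3/2, -4) → (-3/2, 4); (3/2, 0) → (3/2, 0)
T5 reflect across y = 0: (-4, -1) → (-4, 1); (8, -5) → (8, 5); (-3, -1) → (-3, 1); (-3/2, 4) → (-3/2, -4); (3/2, 0) → (3/2, 0)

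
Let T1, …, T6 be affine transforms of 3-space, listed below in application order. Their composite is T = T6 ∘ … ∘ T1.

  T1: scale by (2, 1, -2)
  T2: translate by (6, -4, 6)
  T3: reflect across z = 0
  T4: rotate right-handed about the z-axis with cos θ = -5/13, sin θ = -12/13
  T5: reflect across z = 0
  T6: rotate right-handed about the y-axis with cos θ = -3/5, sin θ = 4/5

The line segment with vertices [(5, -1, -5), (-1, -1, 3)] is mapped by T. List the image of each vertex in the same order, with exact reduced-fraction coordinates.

image vertices: (1252/65, -167/13, -64/65), (48/13, -23/13, 64/13)

T1 scale by (2, 1, -2): (5, -1, -5) → (10, -1, 10); (-1, -1, 3) → (-2, -1, -6)
T2 translate by (6, -4, 6): (10, -1, 10) → (16, -5, 16); (-2, -1, -6) → (4, -5, 0)
T3 reflect across z = 0: (16, -5, 16) → (16, -5, -16); (4, -5, 0) → (4, -5, 0)
T4 rotate right-handed about the z-axis with cos θ = -5/13, sin θ = -12/13: (16, -5, -16) → (-140/13, -167/13, -16); (4, -5, 0) → (-80/13, -23/13, 0)
T5 reflect across z = 0: (-140/13, -167/13, -16) → (-140/13, -167/13, 16); (-80/13, -23/13, 0) → (-80/13, -23/13, 0)
T6 rotate right-handed about the y-axis with cos θ = -3/5, sin θ = 4/5: (-140/13, -167/13, 16) → (1252/65, -167/13, -64/65); (-80/13, -23/13, 0) → (48/13, -23/13, 64/13)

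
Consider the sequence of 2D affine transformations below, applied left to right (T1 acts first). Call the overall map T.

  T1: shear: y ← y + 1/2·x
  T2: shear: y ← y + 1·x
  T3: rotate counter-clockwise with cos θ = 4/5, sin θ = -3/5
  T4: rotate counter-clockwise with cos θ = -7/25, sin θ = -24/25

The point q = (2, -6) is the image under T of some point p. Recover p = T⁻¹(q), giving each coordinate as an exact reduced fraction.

p = (2, 3)

T1 = [1 0 0; 1/2 1 0; 0 0 1]
T2·T1 = [1 0 0; 3/2 1 0; 0 0 1]
T3·…·T1 = [17/10 3/5 0; 3/5 4/5 0; 0 0 1]
T4·…·T1 = [1/10 3/5 0; -9/5 -4/5 0; 0 0 1]
det M = 1; M⁻¹ = [-4/5 -3/5 0; 9/5 1/10 0; 0 0 1]
M⁻¹ · (2, -6)ᵀ = (2, 3)ᵀ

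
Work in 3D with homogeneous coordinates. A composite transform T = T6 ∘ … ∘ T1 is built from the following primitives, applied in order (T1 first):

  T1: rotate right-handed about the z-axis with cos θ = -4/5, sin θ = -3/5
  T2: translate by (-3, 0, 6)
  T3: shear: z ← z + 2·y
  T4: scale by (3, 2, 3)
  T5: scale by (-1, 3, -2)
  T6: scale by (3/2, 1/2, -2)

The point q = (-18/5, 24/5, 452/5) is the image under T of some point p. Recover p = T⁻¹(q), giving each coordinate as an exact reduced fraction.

p = (-4, 1, -5/3)

T1 = [-4/5 3/5 0 0; -3/5 -4/5 0 0; 0 0 1 0; 0 0 0 1]
T2·T1 = [-4/5 3/5 0 -3; -3/5 -4/5 0 0; 0 0 1 6; 0 0 0 1]
T3·…·T1 = [-4/5 3/5 0 -3; -3/5 -4/5 0 0; -6/5 -8/5 1 6; 0 0 0 1]
T4·…·T1 = [-12/5 9/5 0 -9; -6/5 -8/5 0 0; -18/5 -24/5 3 18; 0 0 0 1]
T5·…·T1 = [12/5 -9/5 0 9; -18/5 -24/5 0 0; 36/5 48/5 -6 -36; 0 0 0 1]
T6·…·T1 = [18/5 -27/10 0 27/2; -9/5 -12/5 0 0; -72/5 -96/5 12 72; 0 0 0 1]
det M = -162; M⁻¹ = [8/45 -1/5 0 -12/5; -2/15 -4/15 0 9/5; 0 -2/3 1/12 -6; 0 0 0 1]
M⁻¹ · (-18/5, 24/5, 452/5)ᵀ = (-4, 1, -5/3)ᵀ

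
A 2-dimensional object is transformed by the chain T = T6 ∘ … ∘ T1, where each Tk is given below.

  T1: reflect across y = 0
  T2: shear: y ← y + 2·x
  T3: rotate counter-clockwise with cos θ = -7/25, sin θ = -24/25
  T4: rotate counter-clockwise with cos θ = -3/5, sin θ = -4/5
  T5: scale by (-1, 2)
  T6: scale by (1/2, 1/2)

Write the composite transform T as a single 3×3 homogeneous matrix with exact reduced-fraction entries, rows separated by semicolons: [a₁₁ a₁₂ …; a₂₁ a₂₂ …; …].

T = [11/10 -2/5 0; -2/5 3/5 0; 0 0 1]

T1 = [1 0 0; 0 -1 0; 0 0 1]
T2·T1 = [1 0 0; 2 -1 0; 0 0 1]
T3·…·T1 = [41/25 -24/25 0; -38/25 7/25 0; 0 0 1]
T4·…·T1 = [-11/5 4/5 0; -2/5 3/5 0; 0 0 1]
T5·…·T1 = [11/5 -4/5 0; -4/5 6/5 0; 0 0 1]
T6·…·T1 = [11/10 -2/5 0; -2/5 3/5 0; 0 0 1]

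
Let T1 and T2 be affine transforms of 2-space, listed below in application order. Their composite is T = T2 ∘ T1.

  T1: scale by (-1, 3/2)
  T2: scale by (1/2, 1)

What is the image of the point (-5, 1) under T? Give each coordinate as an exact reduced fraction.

T(p) = (5/2, 3/2)

T1 scale by (-1, 3/2): (-5, 1) → (5, 3/2)
T2 scale by (1/2, 1): (5, 3/2) → (5/2, 3/2)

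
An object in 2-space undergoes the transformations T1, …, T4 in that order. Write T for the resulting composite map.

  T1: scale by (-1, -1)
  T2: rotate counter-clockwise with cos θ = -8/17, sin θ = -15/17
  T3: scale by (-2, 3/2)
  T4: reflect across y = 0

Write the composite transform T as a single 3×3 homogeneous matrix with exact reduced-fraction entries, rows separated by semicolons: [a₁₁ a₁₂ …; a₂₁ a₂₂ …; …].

T1 = [-1 0 0; 0 -1 0; 0 0 1]
T2·T1 = [8/17 -15/17 0; 15/17 8/17 0; 0 0 1]
T3·…·T1 = [-16/17 30/17 0; 45/34 12/17 0; 0 0 1]
T4·…·T1 = [-16/17 30/17 0; -45/34 -12/17 0; 0 0 1]

T = [-16/17 30/17 0; -45/34 -12/17 0; 0 0 1]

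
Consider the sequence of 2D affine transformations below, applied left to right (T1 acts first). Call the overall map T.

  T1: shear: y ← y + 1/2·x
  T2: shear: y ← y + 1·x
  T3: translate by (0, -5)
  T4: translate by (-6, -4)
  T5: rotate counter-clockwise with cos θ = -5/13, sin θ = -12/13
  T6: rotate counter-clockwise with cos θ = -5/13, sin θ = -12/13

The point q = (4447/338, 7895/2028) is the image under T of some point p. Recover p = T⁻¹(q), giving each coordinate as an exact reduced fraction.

T1 = [1 0 0; 1/2 1 0; 0 0 1]
T2·T1 = [1 0 0; 3/2 1 0; 0 0 1]
T3·…·T1 = [1 0 0; 3/2 1 -5; 0 0 1]
T4·…·T1 = [1 0 -6; 3/2 1 -9; 0 0 1]
T5·…·T1 = [1 12/13 -6; -3/2 -5/13 9; 0 0 1]
T6·…·T1 = [-23/13 -120/169 138/13; -9/26 -119/169 27/13; 0 0 1]
det M = 1; M⁻¹ = [-119/169 120/169 6; 9/26 -23/13 0; 0 0 1]
M⁻¹ · (4447/338, 7895/2028)ᵀ = (-1/2, -7/3)ᵀ

p = (-1/2, -7/3)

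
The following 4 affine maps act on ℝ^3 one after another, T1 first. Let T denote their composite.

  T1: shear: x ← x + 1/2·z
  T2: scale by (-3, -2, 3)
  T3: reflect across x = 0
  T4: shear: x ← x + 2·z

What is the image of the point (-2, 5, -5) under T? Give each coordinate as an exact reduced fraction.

T(p) = (-87/2, -10, -15)

T1 shear: x ← x + 1/2·z: (-2, 5, -5) → (-9/2, 5, -5)
T2 scale by (-3, -2, 3): (-9/2, 5, -5) → (27/2, -10, -15)
T3 reflect across x = 0: (27/2, -10, -15) → (-27/2, -10, -15)
T4 shear: x ← x + 2·z: (-27/2, -10, -15) → (-87/2, -10, -15)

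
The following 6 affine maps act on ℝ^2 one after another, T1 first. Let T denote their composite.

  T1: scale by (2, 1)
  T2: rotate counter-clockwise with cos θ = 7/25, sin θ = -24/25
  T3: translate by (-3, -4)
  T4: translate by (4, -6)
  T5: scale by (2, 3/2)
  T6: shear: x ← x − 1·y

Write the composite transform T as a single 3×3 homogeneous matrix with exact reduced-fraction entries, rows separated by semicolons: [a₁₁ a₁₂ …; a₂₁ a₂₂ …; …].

T = [4 3/2 17; -72/25 21/50 -15; 0 0 1]

T1 = [2 0 0; 0 1 0; 0 0 1]
T2·T1 = [14/25 24/25 0; -48/25 7/25 0; 0 0 1]
T3·…·T1 = [14/25 24/25 -3; -48/25 7/25 -4; 0 0 1]
T4·…·T1 = [14/25 24/25 1; -48/25 7/25 -10; 0 0 1]
T5·…·T1 = [28/25 48/25 2; -72/25 21/50 -15; 0 0 1]
T6·…·T1 = [4 3/2 17; -72/25 21/50 -15; 0 0 1]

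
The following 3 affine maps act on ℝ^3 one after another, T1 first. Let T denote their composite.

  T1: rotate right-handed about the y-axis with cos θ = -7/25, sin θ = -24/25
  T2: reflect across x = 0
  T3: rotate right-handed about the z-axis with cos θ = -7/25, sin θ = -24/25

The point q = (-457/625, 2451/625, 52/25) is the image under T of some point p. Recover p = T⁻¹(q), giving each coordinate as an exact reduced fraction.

p = (1, -9/5, -4)

T1 = [-7/25 0 -24/25 0; 0 1 0 0; 24/25 0 -7/25 0; 0 0 0 1]
T2·T1 = [7/25 0 24/25 0; 0 1 0 0; 24/25 0 -7/25 0; 0 0 0 1]
T3·…·T1 = [-49/625 24/25 -168/625 0; -168/625 -7/25 -576/625 0; 24/25 0 -7/25 0; 0 0 0 1]
det M = -1; M⁻¹ = [-49/625 -168/625 24/25 0; 24/25 -7/25 0 0; -168/625 -576/625 -7/25 0; 0 0 0 1]
M⁻¹ · (-457/625, 2451/625, 52/25)ᵀ = (1, -9/5, -4)ᵀ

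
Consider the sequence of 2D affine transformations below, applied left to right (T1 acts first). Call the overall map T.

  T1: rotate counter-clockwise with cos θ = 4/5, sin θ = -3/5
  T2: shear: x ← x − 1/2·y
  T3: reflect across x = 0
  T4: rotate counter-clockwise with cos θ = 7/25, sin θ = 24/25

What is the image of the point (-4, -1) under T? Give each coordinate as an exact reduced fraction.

T1 rotate counter-clockwise with cos θ = 4/5, sin θ = -3/5: (-4, -1) → (-19/5, 8/5)
T2 shear: x ← x − 1/2·y: (-19/5, 8/5) → (-23/5, 8/5)
T3 reflect across x = 0: (-23/5, 8/5) → (23/5, 8/5)
T4 rotate counter-clockwise with cos θ = 7/25, sin θ = 24/25: (23/5, 8/5) → (-31/125, 608/125)

T(p) = (-31/125, 608/125)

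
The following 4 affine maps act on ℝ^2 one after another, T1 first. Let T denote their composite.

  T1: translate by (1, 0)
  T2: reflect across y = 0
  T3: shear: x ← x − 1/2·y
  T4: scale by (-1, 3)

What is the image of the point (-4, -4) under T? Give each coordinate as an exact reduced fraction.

T1 translate by (1, 0): (-4, -4) → (-3, -4)
T2 reflect across y = 0: (-3, -4) → (-3, 4)
T3 shear: x ← x − 1/2·y: (-3, 4) → (-5, 4)
T4 scale by (-1, 3): (-5, 4) → (5, 12)

T(p) = (5, 12)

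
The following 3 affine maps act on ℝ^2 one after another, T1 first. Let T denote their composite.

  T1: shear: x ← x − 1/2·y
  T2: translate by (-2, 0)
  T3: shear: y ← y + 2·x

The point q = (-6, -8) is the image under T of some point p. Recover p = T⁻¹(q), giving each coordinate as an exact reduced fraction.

p = (-2, 4)

T1 = [1 -1/2 0; 0 1 0; 0 0 1]
T2·T1 = [1 -1/2 -2; 0 1 0; 0 0 1]
T3·…·T1 = [1 -1/2 -2; 2 0 -4; 0 0 1]
det M = 1; M⁻¹ = [0 1/2 2; -2 1 0; 0 0 1]
M⁻¹ · (-6, -8)ᵀ = (-2, 4)ᵀ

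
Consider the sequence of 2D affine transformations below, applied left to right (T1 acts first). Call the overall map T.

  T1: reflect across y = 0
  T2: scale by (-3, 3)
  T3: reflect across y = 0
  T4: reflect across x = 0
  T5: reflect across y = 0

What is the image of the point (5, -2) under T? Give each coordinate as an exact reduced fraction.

T1 reflect across y = 0: (5, -2) → (5, 2)
T2 scale by (-3, 3): (5, 2) → (-15, 6)
T3 reflect across y = 0: (-15, 6) → (-15, -6)
T4 reflect across x = 0: (-15, -6) → (15, -6)
T5 reflect across y = 0: (15, -6) → (15, 6)

T(p) = (15, 6)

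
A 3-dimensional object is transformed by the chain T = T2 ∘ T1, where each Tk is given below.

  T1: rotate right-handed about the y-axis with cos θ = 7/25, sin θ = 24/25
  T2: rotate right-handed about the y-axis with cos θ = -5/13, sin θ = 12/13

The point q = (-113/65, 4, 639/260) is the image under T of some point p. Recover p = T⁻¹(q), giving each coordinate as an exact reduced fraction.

T1 = [7/25 0 24/25 0; 0 1 0 0; -24/25 0 7/25 0; 0 0 0 1]
T2·T1 = [-323/325 0 -36/325 0; 0 1 0 0; 36/325 0 -323/325 0; 0 0 0 1]
det M = 1; M⁻¹ = [-323/325 0 36/325 0; 0 1 0 0; -36/325 0 -323/325 0; 0 0 0 1]
M⁻¹ · (-113/65, 4, 639/260)ᵀ = (2, 4, -9/4)ᵀ

p = (2, 4, -9/4)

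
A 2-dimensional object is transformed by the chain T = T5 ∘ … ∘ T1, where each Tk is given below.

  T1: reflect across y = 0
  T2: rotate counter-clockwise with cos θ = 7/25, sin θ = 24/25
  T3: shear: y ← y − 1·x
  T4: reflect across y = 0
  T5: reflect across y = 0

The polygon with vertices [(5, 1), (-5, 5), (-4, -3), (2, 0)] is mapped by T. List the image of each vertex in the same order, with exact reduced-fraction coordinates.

image vertices: (59/25, 54/25), (17/5, -48/5), (-4, 1), (14/25, 34/25)

T1 reflect across y = 0: (5, 1) → (5, -1); (-5, 5) → (-5, -5); (-4, -3) → (-4, 3); (2, 0) → (2, 0)
T2 rotate counter-clockwise with cos θ = 7/25, sin θ = 24/25: (5, -1) → (59/25, 113/25); (-5, -5) → (17/5, -31/5); (-4, 3) → (-4, -3); (2, 0) → (14/25, 48/25)
T3 shear: y ← y − 1·x: (59/25, 113/25) → (59/25, 54/25); (17/5, -31/5) → (17/5, -48/5); (-4, -3) → (-4, 1); (14/25, 48/25) → (14/25, 34/25)
T4 reflect across y = 0: (59/25, 54/25) → (59/25, -54/25); (17/5, -48/5) → (17/5, 48/5); (-4, 1) → (-4, -1); (14/25, 34/25) → (14/25, -34/25)
T5 reflect across y = 0: (59/25, -54/25) → (59/25, 54/25); (17/5, 48/5) → (17/5, -48/5); (-4, -1) → (-4, 1); (14/25, -34/25) → (14/25, 34/25)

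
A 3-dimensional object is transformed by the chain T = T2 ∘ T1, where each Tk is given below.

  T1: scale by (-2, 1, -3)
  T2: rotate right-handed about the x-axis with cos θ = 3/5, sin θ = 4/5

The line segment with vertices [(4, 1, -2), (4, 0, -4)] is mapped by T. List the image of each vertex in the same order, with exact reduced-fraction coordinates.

T1 scale by (-2, 1, -3): (4, 1, -2) → (-8, 1, 6); (4, 0, -4) → (-8, 0, 12)
T2 rotate right-handed about the x-axis with cos θ = 3/5, sin θ = 4/5: (-8, 1, 6) → (-8, -21/5, 22/5); (-8, 0, 12) → (-8, -48/5, 36/5)

image vertices: (-8, -21/5, 22/5), (-8, -48/5, 36/5)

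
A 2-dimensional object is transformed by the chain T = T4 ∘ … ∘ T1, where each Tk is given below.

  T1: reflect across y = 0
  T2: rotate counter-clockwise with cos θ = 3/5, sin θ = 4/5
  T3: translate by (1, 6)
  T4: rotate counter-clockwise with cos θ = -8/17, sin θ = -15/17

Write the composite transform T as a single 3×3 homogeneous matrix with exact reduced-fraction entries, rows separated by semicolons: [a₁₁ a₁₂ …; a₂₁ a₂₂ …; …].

T1 = [1 0 0; 0 -1 0; 0 0 1]
T2·T1 = [3/5 4/5 0; 4/5 -3/5 0; 0 0 1]
T3·…·T1 = [3/5 4/5 1; 4/5 -3/5 6; 0 0 1]
T4·…·T1 = [36/85 -77/85 82/17; -77/85 -36/85 -63/17; 0 0 1]

T = [36/85 -77/85 82/17; -77/85 -36/85 -63/17; 0 0 1]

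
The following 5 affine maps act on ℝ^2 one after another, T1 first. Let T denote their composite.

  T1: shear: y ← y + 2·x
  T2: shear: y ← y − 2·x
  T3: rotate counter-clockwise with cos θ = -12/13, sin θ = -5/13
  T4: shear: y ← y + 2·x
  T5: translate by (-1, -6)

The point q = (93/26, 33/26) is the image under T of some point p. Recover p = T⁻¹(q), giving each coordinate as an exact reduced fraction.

T1 = [1 0 0; 2 1 0; 0 0 1]
T2·T1 = [1 0 0; 0 1 0; 0 0 1]
T3·…·T1 = [-12/13 5/13 0; -5/13 -12/13 0; 0 0 1]
T4·…·T1 = [-12/13 5/13 0; -29/13 -2/13 0; 0 0 1]
T5·…·T1 = [-12/13 5/13 -1; -29/13 -2/13 -6; 0 0 1]
det M = 1; M⁻¹ = [-2/13 -5/13 -32/13; 29/13 -12/13 -43/13; 0 0 1]
M⁻¹ · (93/26, 33/26)ᵀ = (-7/2, 7/2)ᵀ

p = (-7/2, 7/2)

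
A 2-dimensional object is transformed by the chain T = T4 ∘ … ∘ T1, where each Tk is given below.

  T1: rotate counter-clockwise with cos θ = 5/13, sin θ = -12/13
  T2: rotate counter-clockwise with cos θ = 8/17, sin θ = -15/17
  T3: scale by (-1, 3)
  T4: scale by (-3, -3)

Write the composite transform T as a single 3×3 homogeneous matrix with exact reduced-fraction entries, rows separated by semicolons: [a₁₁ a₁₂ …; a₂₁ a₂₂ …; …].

T = [-420/221 513/221 0; 1539/221 1260/221 0; 0 0 1]

T1 = [5/13 12/13 0; -12/13 5/13 0; 0 0 1]
T2·T1 = [-140/221 171/221 0; -171/221 -140/221 0; 0 0 1]
T3·…·T1 = [140/221 -171/221 0; -513/221 -420/221 0; 0 0 1]
T4·…·T1 = [-420/221 513/221 0; 1539/221 1260/221 0; 0 0 1]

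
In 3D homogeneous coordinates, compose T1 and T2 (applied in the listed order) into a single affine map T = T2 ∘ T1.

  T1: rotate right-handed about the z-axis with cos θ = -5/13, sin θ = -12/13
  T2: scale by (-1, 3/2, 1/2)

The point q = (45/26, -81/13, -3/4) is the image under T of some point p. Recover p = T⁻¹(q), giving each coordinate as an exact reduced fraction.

p = (9/2, 0, -3/2)

T1 = [-5/13 12/13 0 0; -12/13 -5/13 0 0; 0 0 1 0; 0 0 0 1]
T2·T1 = [5/13 -12/13 0 0; -18/13 -15/26 0 0; 0 0 1/2 0; 0 0 0 1]
det M = -3/4; M⁻¹ = [5/13 -8/13 0 0; -12/13 -10/39 0 0; 0 0 2 0; 0 0 0 1]
M⁻¹ · (45/26, -81/13, -3/4)ᵀ = (9/2, 0, -3/2)ᵀ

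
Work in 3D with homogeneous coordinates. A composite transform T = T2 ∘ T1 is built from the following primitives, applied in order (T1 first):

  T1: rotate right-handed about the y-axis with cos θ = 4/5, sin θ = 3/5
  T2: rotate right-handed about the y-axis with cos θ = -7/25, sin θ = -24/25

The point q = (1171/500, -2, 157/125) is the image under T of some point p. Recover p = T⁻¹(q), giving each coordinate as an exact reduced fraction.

p = (2, -2, -7/4)

T1 = [4/5 0 3/5 0; 0 1 0 0; -3/5 0 4/5 0; 0 0 0 1]
T2·T1 = [44/125 0 -117/125 0; 0 1 0 0; 117/125 0 44/125 0; 0 0 0 1]
det M = 1; M⁻¹ = [44/125 0 117/125 0; 0 1 0 0; -117/125 0 44/125 0; 0 0 0 1]
M⁻¹ · (1171/500, -2, 157/125)ᵀ = (2, -2, -7/4)ᵀ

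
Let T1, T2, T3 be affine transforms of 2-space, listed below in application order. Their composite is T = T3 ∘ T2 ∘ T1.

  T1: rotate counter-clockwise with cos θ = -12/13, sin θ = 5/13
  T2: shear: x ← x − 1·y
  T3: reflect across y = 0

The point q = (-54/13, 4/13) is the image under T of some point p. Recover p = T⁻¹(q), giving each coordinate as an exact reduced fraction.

p = (4, 2)

T1 = [-12/13 -5/13 0; 5/13 -12/13 0; 0 0 1]
T2·T1 = [-17/13 7/13 0; 5/13 -12/13 0; 0 0 1]
T3·…·T1 = [-17/13 7/13 0; -5/13 12/13 0; 0 0 1]
det M = -1; M⁻¹ = [-12/13 7/13 0; -5/13 17/13 0; 0 0 1]
M⁻¹ · (-54/13, 4/13)ᵀ = (4, 2)ᵀ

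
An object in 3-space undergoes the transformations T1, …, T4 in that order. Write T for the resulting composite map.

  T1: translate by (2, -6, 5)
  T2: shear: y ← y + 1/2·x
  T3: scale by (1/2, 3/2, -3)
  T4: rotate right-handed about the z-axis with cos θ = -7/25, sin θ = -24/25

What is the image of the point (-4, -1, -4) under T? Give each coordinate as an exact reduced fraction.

T1 translate by (2, -6, 5): (-4, -1, -4) → (-2, -7, 1)
T2 shear: y ← y + 1/2·x: (-2, -7, 1) → (-2, -8, 1)
T3 scale by (1/2, 3/2, -3): (-2, -8, 1) → (-1, -12, -3)
T4 rotate right-handed about the z-axis with cos θ = -7/25, sin θ = -24/25: (-1, -12, -3) → (-281/25, 108/25, -3)

T(p) = (-281/25, 108/25, -3)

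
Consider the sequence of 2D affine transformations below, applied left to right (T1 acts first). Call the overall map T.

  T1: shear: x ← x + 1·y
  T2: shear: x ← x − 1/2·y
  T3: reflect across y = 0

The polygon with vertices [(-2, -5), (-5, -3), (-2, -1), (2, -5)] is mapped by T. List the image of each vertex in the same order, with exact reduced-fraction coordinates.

image vertices: (-9/2, 5), (-13/2, 3), (-5/2, 1), (-1/2, 5)

T1 shear: x ← x + 1·y: (-2, -5) → (-7, -5); (-5, -3) → (-8, -3); (-2, -1) → (-3, -1); (2, -5) → (-3, -5)
T2 shear: x ← x − 1/2·y: (-7, -5) → (-9/2, -5); (-8, -3) → (-13/2, -3); (-3, -1) → (-5/2, -1); (-3, -5) → (-1/2, -5)
T3 reflect across y = 0: (-9/2, -5) → (-9/2, 5); (-13/2, -3) → (-13/2, 3); (-5/2, -1) → (-5/2, 1); (-1/2, -5) → (-1/2, 5)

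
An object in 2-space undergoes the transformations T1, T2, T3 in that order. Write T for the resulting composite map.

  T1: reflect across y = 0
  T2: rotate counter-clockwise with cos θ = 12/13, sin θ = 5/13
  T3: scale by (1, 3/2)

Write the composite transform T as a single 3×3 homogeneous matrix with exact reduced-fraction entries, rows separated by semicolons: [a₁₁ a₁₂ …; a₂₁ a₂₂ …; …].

T = [12/13 5/13 0; 15/26 -18/13 0; 0 0 1]

T1 = [1 0 0; 0 -1 0; 0 0 1]
T2·T1 = [12/13 5/13 0; 5/13 -12/13 0; 0 0 1]
T3·…·T1 = [12/13 5/13 0; 15/26 -18/13 0; 0 0 1]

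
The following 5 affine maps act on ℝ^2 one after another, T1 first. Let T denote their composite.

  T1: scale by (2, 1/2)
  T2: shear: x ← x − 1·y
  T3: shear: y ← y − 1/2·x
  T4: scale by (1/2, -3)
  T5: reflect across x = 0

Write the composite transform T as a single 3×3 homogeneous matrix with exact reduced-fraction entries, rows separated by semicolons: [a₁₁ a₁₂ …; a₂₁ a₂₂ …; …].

T = [-1 1/4 0; 3 -9/4 0; 0 0 1]

T1 = [2 0 0; 0 1/2 0; 0 0 1]
T2·T1 = [2 -1/2 0; 0 1/2 0; 0 0 1]
T3·…·T1 = [2 -1/2 0; -1 3/4 0; 0 0 1]
T4·…·T1 = [1 -1/4 0; 3 -9/4 0; 0 0 1]
T5·…·T1 = [-1 1/4 0; 3 -9/4 0; 0 0 1]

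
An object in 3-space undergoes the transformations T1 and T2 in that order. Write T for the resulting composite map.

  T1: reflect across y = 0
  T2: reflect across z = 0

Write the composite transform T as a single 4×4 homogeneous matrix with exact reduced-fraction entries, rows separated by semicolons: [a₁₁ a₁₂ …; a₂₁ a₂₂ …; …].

T1 = [1 0 0 0; 0 -1 0 0; 0 0 1 0; 0 0 0 1]
T2·T1 = [1 0 0 0; 0 -1 0 0; 0 0 -1 0; 0 0 0 1]

T = [1 0 0 0; 0 -1 0 0; 0 0 -1 0; 0 0 0 1]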